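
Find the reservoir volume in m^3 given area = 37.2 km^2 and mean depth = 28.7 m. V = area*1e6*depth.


V = 37.2 * 1e6 * 28.7 = 1.0676e+09 m^3


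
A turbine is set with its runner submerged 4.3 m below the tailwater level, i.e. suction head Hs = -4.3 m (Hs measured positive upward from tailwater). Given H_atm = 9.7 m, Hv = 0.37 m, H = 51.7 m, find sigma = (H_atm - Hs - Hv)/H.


sigma = (9.7 - (-4.3) - 0.37) / 51.7 = 0.2636


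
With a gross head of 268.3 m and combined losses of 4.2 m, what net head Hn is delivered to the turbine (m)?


Hn = 268.3 - 4.2 = 264.1000 m


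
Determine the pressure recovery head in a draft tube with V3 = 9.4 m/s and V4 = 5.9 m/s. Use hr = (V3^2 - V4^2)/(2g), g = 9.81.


hr = (9.4^2 - 5.9^2) / (2*9.81) = 2.7294 m


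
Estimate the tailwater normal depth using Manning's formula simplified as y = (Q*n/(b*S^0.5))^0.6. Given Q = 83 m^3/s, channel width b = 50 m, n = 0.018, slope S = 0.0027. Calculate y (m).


y = (83 * 0.018 / (50 * 0.0027^0.5))^0.6 = 0.7175 m


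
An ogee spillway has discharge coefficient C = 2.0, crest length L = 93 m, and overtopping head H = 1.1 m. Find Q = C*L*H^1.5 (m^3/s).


Q = 2.0 * 93 * 1.1^1.5 = 214.5863 m^3/s


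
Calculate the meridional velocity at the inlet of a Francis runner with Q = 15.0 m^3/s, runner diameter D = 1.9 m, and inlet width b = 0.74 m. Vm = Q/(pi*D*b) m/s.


Vm = 15.0 / (pi * 1.9 * 0.74) = 3.3959 m/s


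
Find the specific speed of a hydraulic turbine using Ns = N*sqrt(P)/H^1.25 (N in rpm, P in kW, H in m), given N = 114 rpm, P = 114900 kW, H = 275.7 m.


Ns = 114 * 114900^0.5 / 275.7^1.25 = 34.3969


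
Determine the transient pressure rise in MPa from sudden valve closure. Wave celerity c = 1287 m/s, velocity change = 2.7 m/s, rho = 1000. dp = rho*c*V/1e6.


dp = 1000 * 1287 * 2.7 / 1e6 = 3.4749 MPa


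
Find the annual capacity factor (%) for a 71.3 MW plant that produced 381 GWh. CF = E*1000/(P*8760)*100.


CF = 381 * 1000 / (71.3 * 8760) * 100 = 61.0002 %


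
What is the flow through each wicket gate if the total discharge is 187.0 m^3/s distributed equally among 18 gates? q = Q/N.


q = 187.0 / 18 = 10.3889 m^3/s


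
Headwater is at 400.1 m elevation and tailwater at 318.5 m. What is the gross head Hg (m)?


Hg = 400.1 - 318.5 = 81.6000 m


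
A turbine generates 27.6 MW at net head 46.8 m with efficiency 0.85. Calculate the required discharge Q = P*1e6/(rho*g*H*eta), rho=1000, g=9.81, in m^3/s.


Q = 27.6 * 1e6 / (1000 * 9.81 * 46.8 * 0.85) = 70.7254 m^3/s


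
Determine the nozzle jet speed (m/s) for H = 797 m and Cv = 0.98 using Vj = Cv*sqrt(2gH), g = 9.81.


Vj = 0.98 * sqrt(2*9.81*797) = 122.5476 m/s


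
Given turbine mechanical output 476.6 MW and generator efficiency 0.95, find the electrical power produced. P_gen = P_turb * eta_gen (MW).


P_gen = 476.6 * 0.95 = 452.7700 MW


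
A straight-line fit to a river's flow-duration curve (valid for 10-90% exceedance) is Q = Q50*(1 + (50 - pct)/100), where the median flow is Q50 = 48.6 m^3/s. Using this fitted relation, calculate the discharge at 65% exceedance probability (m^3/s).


Q = 48.6 * (1 + (50 - 65)/100) = 41.3100 m^3/s


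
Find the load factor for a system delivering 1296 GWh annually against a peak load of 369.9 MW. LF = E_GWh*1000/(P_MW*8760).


LF = 1296 * 1000 / (369.9 * 8760) = 0.4000


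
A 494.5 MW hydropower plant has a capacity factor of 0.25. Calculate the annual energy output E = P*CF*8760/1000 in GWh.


E = 494.5 * 0.25 * 8760 / 1000 = 1082.9550 GWh


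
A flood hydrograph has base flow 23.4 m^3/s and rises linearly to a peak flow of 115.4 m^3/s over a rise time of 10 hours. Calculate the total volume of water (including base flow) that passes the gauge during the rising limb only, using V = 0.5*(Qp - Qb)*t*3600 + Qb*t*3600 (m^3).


V = 0.5*(115.4 - 23.4)*10*3600 + 23.4*10*3600 = 2.4984e+06 m^3


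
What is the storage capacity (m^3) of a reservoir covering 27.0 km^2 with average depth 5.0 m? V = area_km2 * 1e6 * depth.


V = 27.0 * 1e6 * 5.0 = 1.3500e+08 m^3


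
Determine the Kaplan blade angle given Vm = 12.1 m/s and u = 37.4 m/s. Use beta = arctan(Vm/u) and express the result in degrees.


beta = arctan(12.1 / 37.4) = 17.9279 degrees


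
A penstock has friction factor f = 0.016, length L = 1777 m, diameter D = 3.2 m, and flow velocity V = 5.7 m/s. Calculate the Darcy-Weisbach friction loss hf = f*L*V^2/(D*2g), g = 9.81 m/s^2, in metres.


hf = 0.016 * 1777 * 5.7^2 / (3.2 * 2 * 9.81) = 14.7132 m


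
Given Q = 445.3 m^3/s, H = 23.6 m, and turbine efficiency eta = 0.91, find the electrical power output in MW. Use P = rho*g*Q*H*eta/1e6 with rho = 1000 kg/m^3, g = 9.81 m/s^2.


P = 1000 * 9.81 * 445.3 * 23.6 * 0.91 / 1e6 = 93.8156 MW


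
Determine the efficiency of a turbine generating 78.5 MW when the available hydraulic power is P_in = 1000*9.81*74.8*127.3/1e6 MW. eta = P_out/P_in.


P_in = 1000 * 9.81 * 74.8 * 127.3 / 1e6 = 93.4112 MW
eta = 78.5 / 93.4112 = 0.8404


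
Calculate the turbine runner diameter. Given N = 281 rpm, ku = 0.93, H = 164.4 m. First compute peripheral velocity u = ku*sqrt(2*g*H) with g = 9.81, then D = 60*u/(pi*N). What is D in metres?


u = 0.93 * sqrt(2*9.81*164.4) = 52.8182 m/s
D = 60 * 52.8182 / (pi * 281) = 3.5899 m


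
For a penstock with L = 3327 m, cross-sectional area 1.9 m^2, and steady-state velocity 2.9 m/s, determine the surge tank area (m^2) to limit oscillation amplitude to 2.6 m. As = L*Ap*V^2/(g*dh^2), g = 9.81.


As = 3327 * 1.9 * 2.9^2 / (9.81 * 2.6^2) = 801.6535 m^2


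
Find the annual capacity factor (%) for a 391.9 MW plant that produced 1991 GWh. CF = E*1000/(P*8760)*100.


CF = 1991 * 1000 / (391.9 * 8760) * 100 = 57.9952 %


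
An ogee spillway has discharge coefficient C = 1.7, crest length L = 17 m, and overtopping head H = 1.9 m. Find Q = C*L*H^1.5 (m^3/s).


Q = 1.7 * 17 * 1.9^1.5 = 75.6882 m^3/s


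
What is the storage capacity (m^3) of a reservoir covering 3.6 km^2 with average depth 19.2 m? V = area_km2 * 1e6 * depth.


V = 3.6 * 1e6 * 19.2 = 6.9120e+07 m^3


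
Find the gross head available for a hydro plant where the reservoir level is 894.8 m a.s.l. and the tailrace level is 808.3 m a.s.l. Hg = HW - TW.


Hg = 894.8 - 808.3 = 86.5000 m


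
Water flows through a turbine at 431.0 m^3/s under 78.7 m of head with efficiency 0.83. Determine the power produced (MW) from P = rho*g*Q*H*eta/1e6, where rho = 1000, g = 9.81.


P = 1000 * 9.81 * 431.0 * 78.7 * 0.83 / 1e6 = 276.1844 MW


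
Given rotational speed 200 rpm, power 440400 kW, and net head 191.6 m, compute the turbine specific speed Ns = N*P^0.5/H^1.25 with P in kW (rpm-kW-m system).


Ns = 200 * 440400^0.5 / 191.6^1.25 = 186.1913


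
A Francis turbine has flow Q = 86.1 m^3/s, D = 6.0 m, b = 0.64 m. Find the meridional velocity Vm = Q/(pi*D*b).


Vm = 86.1 / (pi * 6.0 * 0.64) = 7.1371 m/s


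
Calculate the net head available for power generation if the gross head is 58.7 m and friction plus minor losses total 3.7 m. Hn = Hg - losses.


Hn = 58.7 - 3.7 = 55.0000 m


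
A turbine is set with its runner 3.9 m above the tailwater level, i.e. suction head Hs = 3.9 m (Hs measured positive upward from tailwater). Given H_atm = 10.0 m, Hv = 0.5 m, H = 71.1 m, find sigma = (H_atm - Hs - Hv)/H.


sigma = (10.0 - 3.9 - 0.5) / 71.1 = 0.0788


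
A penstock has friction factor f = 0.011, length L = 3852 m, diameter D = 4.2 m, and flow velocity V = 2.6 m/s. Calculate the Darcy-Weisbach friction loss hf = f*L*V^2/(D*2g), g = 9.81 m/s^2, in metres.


hf = 0.011 * 3852 * 2.6^2 / (4.2 * 2 * 9.81) = 3.4760 m


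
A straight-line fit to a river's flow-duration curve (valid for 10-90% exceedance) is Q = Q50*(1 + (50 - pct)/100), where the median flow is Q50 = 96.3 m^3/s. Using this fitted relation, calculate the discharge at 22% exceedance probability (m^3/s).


Q = 96.3 * (1 + (50 - 22)/100) = 123.2640 m^3/s


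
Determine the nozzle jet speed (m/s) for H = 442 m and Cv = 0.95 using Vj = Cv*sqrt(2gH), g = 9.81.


Vj = 0.95 * sqrt(2*9.81*442) = 88.4676 m/s


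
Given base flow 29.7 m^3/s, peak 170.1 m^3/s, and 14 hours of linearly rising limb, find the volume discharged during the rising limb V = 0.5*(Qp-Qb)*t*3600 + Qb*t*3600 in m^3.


V = 0.5*(170.1 - 29.7)*14*3600 + 29.7*14*3600 = 5.0350e+06 m^3


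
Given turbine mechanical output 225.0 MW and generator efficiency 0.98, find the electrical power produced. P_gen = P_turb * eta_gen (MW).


P_gen = 225.0 * 0.98 = 220.5000 MW


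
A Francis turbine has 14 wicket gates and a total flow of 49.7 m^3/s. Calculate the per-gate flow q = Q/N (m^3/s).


q = 49.7 / 14 = 3.5500 m^3/s


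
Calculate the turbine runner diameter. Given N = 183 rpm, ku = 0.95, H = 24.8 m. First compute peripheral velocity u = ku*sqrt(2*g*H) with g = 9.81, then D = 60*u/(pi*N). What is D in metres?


u = 0.95 * sqrt(2*9.81*24.8) = 20.9555 m/s
D = 60 * 20.9555 / (pi * 183) = 2.1870 m


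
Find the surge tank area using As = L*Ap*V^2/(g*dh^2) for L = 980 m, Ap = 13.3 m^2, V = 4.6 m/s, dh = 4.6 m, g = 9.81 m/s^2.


As = 980 * 13.3 * 4.6^2 / (9.81 * 4.6^2) = 1328.6442 m^2


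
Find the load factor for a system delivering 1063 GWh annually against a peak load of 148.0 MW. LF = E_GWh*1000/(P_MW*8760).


LF = 1063 * 1000 / (148.0 * 8760) = 0.8199


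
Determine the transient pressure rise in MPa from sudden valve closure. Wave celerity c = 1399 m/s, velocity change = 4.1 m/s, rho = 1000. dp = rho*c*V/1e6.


dp = 1000 * 1399 * 4.1 / 1e6 = 5.7359 MPa


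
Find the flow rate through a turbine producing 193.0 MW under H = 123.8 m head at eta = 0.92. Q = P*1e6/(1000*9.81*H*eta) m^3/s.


Q = 193.0 * 1e6 / (1000 * 9.81 * 123.8 * 0.92) = 172.7348 m^3/s


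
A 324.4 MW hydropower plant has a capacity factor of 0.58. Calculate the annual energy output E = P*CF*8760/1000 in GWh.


E = 324.4 * 0.58 * 8760 / 1000 = 1648.2115 GWh


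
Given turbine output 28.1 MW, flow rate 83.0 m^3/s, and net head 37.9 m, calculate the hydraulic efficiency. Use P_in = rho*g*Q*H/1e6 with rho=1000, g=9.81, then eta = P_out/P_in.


P_in = 1000 * 9.81 * 83.0 * 37.9 / 1e6 = 30.8593 MW
eta = 28.1 / 30.8593 = 0.9106


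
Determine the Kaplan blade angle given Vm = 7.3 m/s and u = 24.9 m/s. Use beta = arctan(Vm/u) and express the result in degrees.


beta = arctan(7.3 / 24.9) = 16.3397 degrees


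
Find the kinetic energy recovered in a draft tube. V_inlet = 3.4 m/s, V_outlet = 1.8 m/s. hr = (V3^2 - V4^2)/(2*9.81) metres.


hr = (3.4^2 - 1.8^2) / (2*9.81) = 0.4241 m


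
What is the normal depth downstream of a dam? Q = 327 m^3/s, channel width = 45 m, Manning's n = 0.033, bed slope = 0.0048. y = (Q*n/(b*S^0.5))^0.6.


y = (327 * 0.033 / (45 * 0.0048^0.5))^0.6 = 2.1064 m


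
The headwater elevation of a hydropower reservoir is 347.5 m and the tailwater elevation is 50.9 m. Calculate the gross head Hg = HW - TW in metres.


Hg = 347.5 - 50.9 = 296.6000 m


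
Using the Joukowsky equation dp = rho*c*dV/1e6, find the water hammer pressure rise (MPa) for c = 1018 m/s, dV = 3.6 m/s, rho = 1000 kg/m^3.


dp = 1000 * 1018 * 3.6 / 1e6 = 3.6648 MPa


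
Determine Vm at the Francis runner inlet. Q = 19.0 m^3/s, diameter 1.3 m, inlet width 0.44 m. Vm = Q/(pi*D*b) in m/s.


Vm = 19.0 / (pi * 1.3 * 0.44) = 10.5732 m/s


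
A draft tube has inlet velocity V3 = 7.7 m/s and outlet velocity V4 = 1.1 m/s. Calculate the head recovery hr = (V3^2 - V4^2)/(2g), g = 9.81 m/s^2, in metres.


hr = (7.7^2 - 1.1^2) / (2*9.81) = 2.9602 m


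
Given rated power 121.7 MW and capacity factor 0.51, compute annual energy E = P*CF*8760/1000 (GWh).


E = 121.7 * 0.51 * 8760 / 1000 = 543.7069 GWh


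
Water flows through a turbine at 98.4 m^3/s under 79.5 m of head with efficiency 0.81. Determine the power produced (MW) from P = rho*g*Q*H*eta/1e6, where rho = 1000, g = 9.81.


P = 1000 * 9.81 * 98.4 * 79.5 * 0.81 / 1e6 = 62.1608 MW


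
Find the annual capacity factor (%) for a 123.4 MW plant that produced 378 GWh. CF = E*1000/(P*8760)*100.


CF = 378 * 1000 / (123.4 * 8760) * 100 = 34.9681 %


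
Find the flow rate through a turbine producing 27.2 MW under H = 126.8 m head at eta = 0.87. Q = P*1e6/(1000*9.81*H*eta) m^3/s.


Q = 27.2 * 1e6 / (1000 * 9.81 * 126.8 * 0.87) = 25.1340 m^3/s


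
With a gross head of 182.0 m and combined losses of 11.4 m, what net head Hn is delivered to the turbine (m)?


Hn = 182.0 - 11.4 = 170.6000 m


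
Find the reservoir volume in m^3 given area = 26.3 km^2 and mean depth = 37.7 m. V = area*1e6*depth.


V = 26.3 * 1e6 * 37.7 = 9.9151e+08 m^3


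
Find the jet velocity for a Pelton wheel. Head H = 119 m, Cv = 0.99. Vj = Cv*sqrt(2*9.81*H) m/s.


Vj = 0.99 * sqrt(2*9.81*119) = 47.8364 m/s


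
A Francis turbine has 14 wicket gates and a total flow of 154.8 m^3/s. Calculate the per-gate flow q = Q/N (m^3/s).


q = 154.8 / 14 = 11.0571 m^3/s


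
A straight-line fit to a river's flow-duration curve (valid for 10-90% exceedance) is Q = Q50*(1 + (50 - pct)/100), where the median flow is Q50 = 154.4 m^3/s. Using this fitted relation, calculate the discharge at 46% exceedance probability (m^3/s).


Q = 154.4 * (1 + (50 - 46)/100) = 160.5760 m^3/s


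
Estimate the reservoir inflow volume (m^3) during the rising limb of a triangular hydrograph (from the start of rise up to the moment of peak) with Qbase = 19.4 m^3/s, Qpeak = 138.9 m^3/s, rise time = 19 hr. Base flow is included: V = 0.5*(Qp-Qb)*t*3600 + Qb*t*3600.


V = 0.5*(138.9 - 19.4)*19*3600 + 19.4*19*3600 = 5.4139e+06 m^3


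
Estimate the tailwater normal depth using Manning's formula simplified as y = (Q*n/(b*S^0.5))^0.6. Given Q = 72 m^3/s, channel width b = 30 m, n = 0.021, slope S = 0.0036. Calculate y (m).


y = (72 * 0.021 / (30 * 0.0036^0.5))^0.6 = 0.9007 m


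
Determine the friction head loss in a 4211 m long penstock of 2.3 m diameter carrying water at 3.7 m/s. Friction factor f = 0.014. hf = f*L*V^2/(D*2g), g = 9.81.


hf = 0.014 * 4211 * 3.7^2 / (2.3 * 2 * 9.81) = 17.8850 m


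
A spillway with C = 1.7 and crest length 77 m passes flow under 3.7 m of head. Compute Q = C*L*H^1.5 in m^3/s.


Q = 1.7 * 77 * 3.7^1.5 = 931.6274 m^3/s


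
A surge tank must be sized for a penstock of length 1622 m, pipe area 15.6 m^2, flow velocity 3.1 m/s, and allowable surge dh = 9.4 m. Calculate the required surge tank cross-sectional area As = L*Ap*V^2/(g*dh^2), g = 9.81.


As = 1622 * 15.6 * 3.1^2 / (9.81 * 9.4^2) = 280.5266 m^2


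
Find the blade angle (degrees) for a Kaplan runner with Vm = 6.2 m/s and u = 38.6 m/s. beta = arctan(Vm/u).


beta = arctan(6.2 / 38.6) = 9.1250 degrees


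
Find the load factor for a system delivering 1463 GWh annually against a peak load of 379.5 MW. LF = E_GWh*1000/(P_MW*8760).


LF = 1463 * 1000 / (379.5 * 8760) = 0.4401


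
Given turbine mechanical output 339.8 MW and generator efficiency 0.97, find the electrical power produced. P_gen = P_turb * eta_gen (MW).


P_gen = 339.8 * 0.97 = 329.6060 MW


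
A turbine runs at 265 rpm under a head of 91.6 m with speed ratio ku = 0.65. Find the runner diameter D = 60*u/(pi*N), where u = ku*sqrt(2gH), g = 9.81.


u = 0.65 * sqrt(2*9.81*91.6) = 27.5556 m/s
D = 60 * 27.5556 / (pi * 265) = 1.9859 m


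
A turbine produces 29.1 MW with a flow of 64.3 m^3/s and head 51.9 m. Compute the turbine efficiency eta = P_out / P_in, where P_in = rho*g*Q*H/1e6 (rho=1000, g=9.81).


P_in = 1000 * 9.81 * 64.3 * 51.9 / 1e6 = 32.7376 MW
eta = 29.1 / 32.7376 = 0.8889


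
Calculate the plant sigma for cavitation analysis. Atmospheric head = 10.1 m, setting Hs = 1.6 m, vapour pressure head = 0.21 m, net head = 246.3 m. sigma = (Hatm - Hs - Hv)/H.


sigma = (10.1 - 1.6 - 0.21) / 246.3 = 0.0337


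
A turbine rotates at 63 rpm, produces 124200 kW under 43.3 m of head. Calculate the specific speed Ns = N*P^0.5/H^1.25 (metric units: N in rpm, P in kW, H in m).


Ns = 63 * 124200^0.5 / 43.3^1.25 = 199.8902


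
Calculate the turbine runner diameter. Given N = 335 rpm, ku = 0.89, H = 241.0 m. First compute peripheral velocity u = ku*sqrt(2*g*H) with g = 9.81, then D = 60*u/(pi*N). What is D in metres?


u = 0.89 * sqrt(2*9.81*241.0) = 61.1995 m/s
D = 60 * 61.1995 / (pi * 335) = 3.4890 m


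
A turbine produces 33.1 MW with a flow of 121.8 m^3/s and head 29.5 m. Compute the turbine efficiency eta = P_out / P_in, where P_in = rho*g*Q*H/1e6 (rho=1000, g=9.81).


P_in = 1000 * 9.81 * 121.8 * 29.5 / 1e6 = 35.2483 MW
eta = 33.1 / 35.2483 = 0.9391


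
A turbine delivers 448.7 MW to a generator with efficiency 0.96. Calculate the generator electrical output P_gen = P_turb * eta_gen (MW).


P_gen = 448.7 * 0.96 = 430.7520 MW


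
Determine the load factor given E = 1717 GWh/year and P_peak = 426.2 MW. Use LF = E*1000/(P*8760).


LF = 1717 * 1000 / (426.2 * 8760) = 0.4599


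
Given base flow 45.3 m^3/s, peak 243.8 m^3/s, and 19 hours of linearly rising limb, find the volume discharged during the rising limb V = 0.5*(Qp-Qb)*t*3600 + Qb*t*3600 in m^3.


V = 0.5*(243.8 - 45.3)*19*3600 + 45.3*19*3600 = 9.8872e+06 m^3


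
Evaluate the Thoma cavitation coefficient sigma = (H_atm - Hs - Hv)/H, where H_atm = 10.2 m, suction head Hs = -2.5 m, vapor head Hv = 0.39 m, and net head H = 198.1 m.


sigma = (10.2 - (-2.5) - 0.39) / 198.1 = 0.0621


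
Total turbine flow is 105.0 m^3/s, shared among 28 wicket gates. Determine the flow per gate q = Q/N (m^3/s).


q = 105.0 / 28 = 3.7500 m^3/s


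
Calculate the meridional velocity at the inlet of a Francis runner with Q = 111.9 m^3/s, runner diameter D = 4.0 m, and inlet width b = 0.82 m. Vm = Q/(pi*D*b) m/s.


Vm = 111.9 / (pi * 4.0 * 0.82) = 10.8594 m/s


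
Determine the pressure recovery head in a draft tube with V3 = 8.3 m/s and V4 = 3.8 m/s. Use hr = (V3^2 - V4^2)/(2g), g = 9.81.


hr = (8.3^2 - 3.8^2) / (2*9.81) = 2.7752 m


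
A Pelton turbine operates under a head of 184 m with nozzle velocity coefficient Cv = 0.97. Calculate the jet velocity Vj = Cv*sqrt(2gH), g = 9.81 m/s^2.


Vj = 0.97 * sqrt(2*9.81*184) = 58.2814 m/s


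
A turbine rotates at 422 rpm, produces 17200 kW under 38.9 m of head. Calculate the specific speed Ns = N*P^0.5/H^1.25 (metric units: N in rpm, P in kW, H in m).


Ns = 422 * 17200^0.5 / 38.9^1.25 = 569.6914


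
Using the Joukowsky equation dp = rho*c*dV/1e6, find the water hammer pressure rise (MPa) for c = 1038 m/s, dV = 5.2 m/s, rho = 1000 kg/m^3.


dp = 1000 * 1038 * 5.2 / 1e6 = 5.3976 MPa


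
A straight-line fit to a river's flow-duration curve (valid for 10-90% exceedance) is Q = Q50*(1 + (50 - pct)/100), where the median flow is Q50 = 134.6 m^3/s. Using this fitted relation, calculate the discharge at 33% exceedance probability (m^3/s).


Q = 134.6 * (1 + (50 - 33)/100) = 157.4820 m^3/s


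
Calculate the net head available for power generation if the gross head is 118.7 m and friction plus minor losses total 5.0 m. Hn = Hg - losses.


Hn = 118.7 - 5.0 = 113.7000 m


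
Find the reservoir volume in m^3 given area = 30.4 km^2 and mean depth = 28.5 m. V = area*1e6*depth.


V = 30.4 * 1e6 * 28.5 = 8.6640e+08 m^3


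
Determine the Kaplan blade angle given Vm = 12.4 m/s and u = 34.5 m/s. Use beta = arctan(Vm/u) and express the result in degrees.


beta = arctan(12.4 / 34.5) = 19.7695 degrees


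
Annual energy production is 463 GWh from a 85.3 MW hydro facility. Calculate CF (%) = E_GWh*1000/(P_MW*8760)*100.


CF = 463 * 1000 / (85.3 * 8760) * 100 = 61.9623 %


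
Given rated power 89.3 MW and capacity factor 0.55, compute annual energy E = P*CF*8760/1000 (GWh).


E = 89.3 * 0.55 * 8760 / 1000 = 430.2474 GWh


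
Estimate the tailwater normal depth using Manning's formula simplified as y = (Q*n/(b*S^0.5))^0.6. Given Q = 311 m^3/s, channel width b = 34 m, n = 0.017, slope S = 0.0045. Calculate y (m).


y = (311 * 0.017 / (34 * 0.0045^0.5))^0.6 = 1.6561 m


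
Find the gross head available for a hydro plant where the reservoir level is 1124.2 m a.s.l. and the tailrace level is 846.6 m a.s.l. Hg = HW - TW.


Hg = 1124.2 - 846.6 = 277.6000 m


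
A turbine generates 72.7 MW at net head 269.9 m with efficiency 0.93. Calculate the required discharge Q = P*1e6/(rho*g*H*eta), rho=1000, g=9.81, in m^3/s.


Q = 72.7 * 1e6 / (1000 * 9.81 * 269.9 * 0.93) = 29.5243 m^3/s


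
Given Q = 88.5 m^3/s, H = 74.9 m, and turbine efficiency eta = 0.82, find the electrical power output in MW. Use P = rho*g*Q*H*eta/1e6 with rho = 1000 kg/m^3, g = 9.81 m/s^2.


P = 1000 * 9.81 * 88.5 * 74.9 * 0.82 / 1e6 = 53.3222 MW


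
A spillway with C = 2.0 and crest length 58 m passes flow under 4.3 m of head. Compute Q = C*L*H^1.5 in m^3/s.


Q = 2.0 * 58 * 4.3^1.5 = 1034.3337 m^3/s


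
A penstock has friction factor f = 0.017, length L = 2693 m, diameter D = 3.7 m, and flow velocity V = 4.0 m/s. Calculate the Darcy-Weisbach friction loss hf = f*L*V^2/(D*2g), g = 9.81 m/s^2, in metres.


hf = 0.017 * 2693 * 4.0^2 / (3.7 * 2 * 9.81) = 10.0903 m


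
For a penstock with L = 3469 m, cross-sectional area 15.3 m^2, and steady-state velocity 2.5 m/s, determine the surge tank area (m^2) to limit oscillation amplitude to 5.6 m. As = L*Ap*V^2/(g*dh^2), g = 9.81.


As = 3469 * 15.3 * 2.5^2 / (9.81 * 5.6^2) = 1078.2779 m^2


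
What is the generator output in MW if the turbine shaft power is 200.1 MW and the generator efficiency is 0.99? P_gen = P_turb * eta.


P_gen = 200.1 * 0.99 = 198.0990 MW


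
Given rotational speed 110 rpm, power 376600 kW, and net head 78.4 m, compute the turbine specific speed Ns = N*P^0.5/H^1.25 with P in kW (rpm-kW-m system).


Ns = 110 * 376600^0.5 / 78.4^1.25 = 289.3595


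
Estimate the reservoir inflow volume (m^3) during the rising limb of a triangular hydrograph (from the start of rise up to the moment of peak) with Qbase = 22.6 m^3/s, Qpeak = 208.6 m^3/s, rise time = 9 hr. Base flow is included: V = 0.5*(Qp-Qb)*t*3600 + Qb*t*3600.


V = 0.5*(208.6 - 22.6)*9*3600 + 22.6*9*3600 = 3.7454e+06 m^3


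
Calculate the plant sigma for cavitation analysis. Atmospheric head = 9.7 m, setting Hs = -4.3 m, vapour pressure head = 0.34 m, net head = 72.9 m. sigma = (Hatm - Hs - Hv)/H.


sigma = (9.7 - (-4.3) - 0.34) / 72.9 = 0.1874


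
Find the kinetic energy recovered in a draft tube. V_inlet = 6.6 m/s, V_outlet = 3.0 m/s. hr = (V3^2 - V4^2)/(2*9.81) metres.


hr = (6.6^2 - 3.0^2) / (2*9.81) = 1.7615 m


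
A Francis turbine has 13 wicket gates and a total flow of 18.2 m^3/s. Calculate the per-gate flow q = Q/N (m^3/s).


q = 18.2 / 13 = 1.4000 m^3/s


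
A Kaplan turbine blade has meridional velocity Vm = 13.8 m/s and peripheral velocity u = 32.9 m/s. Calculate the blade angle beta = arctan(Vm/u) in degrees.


beta = arctan(13.8 / 32.9) = 22.7558 degrees


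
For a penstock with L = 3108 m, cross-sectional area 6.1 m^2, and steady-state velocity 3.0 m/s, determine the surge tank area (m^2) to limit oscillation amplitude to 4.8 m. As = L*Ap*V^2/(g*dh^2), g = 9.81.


As = 3108 * 6.1 * 3.0^2 / (9.81 * 4.8^2) = 754.9216 m^2


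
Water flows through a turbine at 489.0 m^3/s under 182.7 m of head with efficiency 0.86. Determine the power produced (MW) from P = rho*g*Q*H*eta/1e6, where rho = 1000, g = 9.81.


P = 1000 * 9.81 * 489.0 * 182.7 * 0.86 / 1e6 = 753.7284 MW


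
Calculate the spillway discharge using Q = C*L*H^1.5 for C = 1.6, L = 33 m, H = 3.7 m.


Q = 1.6 * 33 * 3.7^1.5 = 375.7825 m^3/s


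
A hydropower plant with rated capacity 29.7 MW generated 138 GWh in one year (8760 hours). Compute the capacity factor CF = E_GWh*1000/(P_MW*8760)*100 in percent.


CF = 138 * 1000 / (29.7 * 8760) * 100 = 53.0418 %


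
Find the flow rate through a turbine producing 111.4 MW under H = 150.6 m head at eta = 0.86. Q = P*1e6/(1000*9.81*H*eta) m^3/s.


Q = 111.4 * 1e6 / (1000 * 9.81 * 150.6 * 0.86) = 87.6784 m^3/s


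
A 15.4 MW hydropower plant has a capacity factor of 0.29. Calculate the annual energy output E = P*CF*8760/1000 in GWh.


E = 15.4 * 0.29 * 8760 / 1000 = 39.1222 GWh


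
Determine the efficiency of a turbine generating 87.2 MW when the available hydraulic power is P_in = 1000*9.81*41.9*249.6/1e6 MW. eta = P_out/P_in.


P_in = 1000 * 9.81 * 41.9 * 249.6 / 1e6 = 102.5953 MW
eta = 87.2 / 102.5953 = 0.8499


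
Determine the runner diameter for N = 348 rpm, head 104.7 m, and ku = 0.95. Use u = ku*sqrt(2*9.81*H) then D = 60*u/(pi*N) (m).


u = 0.95 * sqrt(2*9.81*104.7) = 43.0573 m/s
D = 60 * 43.0573 / (pi * 348) = 2.3630 m


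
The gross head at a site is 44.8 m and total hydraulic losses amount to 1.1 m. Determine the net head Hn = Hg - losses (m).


Hn = 44.8 - 1.1 = 43.7000 m


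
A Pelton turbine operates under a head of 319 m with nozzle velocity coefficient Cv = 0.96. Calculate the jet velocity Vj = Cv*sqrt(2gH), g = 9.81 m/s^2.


Vj = 0.96 * sqrt(2*9.81*319) = 75.9480 m/s


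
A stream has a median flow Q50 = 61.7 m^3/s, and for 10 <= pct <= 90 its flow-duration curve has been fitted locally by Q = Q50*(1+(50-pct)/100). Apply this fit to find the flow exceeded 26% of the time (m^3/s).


Q = 61.7 * (1 + (50 - 26)/100) = 76.5080 m^3/s


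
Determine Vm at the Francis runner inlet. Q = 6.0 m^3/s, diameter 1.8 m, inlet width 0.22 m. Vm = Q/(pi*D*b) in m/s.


Vm = 6.0 / (pi * 1.8 * 0.22) = 4.8229 m/s


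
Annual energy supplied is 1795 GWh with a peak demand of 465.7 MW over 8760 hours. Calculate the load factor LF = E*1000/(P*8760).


LF = 1795 * 1000 / (465.7 * 8760) = 0.4400


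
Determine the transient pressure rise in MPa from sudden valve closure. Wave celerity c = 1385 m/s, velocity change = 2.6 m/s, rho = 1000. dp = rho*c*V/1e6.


dp = 1000 * 1385 * 2.6 / 1e6 = 3.6010 MPa


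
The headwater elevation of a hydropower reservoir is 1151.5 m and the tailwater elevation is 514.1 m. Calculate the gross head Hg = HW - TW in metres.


Hg = 1151.5 - 514.1 = 637.4000 m


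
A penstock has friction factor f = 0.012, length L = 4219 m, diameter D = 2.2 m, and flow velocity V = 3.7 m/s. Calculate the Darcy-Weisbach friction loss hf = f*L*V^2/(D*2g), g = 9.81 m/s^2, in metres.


hf = 0.012 * 4219 * 3.7^2 / (2.2 * 2 * 9.81) = 16.0573 m


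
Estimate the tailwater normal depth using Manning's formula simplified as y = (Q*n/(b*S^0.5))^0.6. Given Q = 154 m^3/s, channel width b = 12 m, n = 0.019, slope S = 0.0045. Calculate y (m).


y = (154 * 0.019 / (12 * 0.0045^0.5))^0.6 = 2.1692 m


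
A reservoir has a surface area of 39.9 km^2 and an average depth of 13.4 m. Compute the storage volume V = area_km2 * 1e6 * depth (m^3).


V = 39.9 * 1e6 * 13.4 = 5.3466e+08 m^3


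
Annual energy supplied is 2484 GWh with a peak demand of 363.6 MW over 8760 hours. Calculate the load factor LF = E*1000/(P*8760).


LF = 2484 * 1000 / (363.6 * 8760) = 0.7799


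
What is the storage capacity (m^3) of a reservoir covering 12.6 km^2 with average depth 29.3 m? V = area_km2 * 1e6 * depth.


V = 12.6 * 1e6 * 29.3 = 3.6918e+08 m^3


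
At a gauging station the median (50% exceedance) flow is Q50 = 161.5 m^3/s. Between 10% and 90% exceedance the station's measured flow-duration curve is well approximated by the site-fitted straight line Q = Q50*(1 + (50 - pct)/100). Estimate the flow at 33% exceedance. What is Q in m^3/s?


Q = 161.5 * (1 + (50 - 33)/100) = 188.9550 m^3/s


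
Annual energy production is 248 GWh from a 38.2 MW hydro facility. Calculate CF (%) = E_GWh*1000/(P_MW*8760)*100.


CF = 248 * 1000 / (38.2 * 8760) * 100 = 74.1113 %


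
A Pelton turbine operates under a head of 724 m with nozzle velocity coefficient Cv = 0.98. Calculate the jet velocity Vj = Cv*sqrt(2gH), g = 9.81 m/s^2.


Vj = 0.98 * sqrt(2*9.81*724) = 116.8005 m/s


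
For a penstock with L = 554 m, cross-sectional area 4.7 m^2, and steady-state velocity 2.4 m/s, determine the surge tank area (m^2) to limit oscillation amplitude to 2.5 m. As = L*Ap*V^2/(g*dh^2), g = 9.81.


As = 554 * 4.7 * 2.4^2 / (9.81 * 2.5^2) = 244.6139 m^2


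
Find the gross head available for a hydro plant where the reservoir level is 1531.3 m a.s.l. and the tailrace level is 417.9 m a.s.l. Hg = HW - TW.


Hg = 1531.3 - 417.9 = 1113.4000 m


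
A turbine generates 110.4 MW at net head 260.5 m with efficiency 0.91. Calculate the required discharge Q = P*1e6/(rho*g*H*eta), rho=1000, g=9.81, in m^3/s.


Q = 110.4 * 1e6 / (1000 * 9.81 * 260.5 * 0.91) = 47.4735 m^3/s


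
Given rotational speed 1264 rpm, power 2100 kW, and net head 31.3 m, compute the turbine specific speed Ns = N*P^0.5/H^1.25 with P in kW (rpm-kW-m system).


Ns = 1264 * 2100^0.5 / 31.3^1.25 = 782.3954


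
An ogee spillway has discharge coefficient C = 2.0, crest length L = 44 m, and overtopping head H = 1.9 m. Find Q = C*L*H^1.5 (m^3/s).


Q = 2.0 * 44 * 1.9^1.5 = 230.4693 m^3/s


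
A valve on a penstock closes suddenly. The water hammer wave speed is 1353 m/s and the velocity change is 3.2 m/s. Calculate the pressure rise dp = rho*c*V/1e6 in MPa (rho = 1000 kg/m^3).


dp = 1000 * 1353 * 3.2 / 1e6 = 4.3296 MPa


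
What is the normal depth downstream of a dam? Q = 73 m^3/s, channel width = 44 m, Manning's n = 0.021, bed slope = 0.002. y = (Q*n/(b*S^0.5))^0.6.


y = (73 * 0.021 / (44 * 0.002^0.5))^0.6 = 0.8609 m


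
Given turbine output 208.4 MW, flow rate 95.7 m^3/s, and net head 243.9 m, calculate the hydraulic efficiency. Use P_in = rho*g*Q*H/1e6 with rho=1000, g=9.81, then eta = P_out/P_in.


P_in = 1000 * 9.81 * 95.7 * 243.9 / 1e6 = 228.9775 MW
eta = 208.4 / 228.9775 = 0.9101


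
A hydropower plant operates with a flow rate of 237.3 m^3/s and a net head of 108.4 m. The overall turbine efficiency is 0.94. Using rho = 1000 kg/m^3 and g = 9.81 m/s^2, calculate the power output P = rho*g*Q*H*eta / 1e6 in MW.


P = 1000 * 9.81 * 237.3 * 108.4 * 0.94 / 1e6 = 237.2050 MW


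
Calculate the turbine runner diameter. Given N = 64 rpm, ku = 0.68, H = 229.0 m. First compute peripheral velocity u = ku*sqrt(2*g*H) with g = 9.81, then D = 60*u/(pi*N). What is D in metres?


u = 0.68 * sqrt(2*9.81*229.0) = 45.5802 m/s
D = 60 * 45.5802 / (pi * 64) = 13.6018 m


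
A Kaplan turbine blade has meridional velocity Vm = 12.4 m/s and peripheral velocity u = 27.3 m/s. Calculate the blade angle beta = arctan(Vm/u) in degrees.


beta = arctan(12.4 / 27.3) = 24.4281 degrees


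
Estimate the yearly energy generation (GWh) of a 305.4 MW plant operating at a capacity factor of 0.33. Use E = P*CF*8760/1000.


E = 305.4 * 0.33 * 8760 / 1000 = 882.8503 GWh


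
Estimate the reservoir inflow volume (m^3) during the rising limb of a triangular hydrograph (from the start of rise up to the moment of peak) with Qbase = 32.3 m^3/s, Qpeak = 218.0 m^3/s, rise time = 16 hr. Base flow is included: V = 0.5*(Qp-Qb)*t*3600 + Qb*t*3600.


V = 0.5*(218.0 - 32.3)*16*3600 + 32.3*16*3600 = 7.2086e+06 m^3


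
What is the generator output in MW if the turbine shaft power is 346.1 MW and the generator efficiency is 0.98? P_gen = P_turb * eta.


P_gen = 346.1 * 0.98 = 339.1780 MW


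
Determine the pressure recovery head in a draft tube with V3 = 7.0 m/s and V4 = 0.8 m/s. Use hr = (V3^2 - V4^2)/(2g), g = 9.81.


hr = (7.0^2 - 0.8^2) / (2*9.81) = 2.4648 m


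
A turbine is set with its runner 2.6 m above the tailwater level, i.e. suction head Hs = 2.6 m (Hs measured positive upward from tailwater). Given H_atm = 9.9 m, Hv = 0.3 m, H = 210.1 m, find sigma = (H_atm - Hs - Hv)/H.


sigma = (9.9 - 2.6 - 0.3) / 210.1 = 0.0333


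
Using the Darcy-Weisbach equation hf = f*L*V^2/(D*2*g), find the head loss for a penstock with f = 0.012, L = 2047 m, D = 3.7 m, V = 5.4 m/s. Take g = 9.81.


hf = 0.012 * 2047 * 5.4^2 / (3.7 * 2 * 9.81) = 9.8670 m


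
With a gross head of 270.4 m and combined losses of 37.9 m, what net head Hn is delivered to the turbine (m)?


Hn = 270.4 - 37.9 = 232.5000 m


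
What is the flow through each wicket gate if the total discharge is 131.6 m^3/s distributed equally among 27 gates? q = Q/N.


q = 131.6 / 27 = 4.8741 m^3/s


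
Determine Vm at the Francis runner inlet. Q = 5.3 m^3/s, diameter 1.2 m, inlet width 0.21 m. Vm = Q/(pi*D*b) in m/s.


Vm = 5.3 / (pi * 1.2 * 0.21) = 6.6946 m/s


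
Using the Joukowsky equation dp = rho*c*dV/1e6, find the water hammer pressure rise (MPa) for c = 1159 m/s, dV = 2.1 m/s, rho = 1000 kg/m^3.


dp = 1000 * 1159 * 2.1 / 1e6 = 2.4339 MPa


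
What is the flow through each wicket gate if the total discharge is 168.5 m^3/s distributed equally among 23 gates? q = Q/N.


q = 168.5 / 23 = 7.3261 m^3/s


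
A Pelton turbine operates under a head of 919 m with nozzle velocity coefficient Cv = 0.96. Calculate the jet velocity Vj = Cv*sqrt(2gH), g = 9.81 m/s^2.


Vj = 0.96 * sqrt(2*9.81*919) = 128.9076 m/s


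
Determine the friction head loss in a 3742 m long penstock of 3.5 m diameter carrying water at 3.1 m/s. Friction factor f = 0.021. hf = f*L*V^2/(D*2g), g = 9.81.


hf = 0.021 * 3742 * 3.1^2 / (3.5 * 2 * 9.81) = 10.9971 m


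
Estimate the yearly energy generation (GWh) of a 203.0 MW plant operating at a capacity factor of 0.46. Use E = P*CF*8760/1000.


E = 203.0 * 0.46 * 8760 / 1000 = 818.0088 GWh


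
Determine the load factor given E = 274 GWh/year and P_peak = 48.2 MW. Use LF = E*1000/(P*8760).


LF = 274 * 1000 / (48.2 * 8760) = 0.6489


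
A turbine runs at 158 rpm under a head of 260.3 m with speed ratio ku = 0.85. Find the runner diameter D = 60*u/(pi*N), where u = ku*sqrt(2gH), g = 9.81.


u = 0.85 * sqrt(2*9.81*260.3) = 60.7443 m/s
D = 60 * 60.7443 / (pi * 158) = 7.3426 m


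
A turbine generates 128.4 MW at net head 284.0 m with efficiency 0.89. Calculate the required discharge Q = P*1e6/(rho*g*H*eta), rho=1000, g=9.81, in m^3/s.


Q = 128.4 * 1e6 / (1000 * 9.81 * 284.0 * 0.89) = 51.7831 m^3/s


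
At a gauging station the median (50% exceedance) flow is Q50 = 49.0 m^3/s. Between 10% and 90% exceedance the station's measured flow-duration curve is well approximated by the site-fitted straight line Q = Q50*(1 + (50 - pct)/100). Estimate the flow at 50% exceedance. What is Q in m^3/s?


Q = 49.0 * (1 + (50 - 50)/100) = 49.0000 m^3/s


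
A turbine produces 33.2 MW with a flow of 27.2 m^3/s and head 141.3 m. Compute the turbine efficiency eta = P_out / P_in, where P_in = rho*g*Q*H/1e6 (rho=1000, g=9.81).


P_in = 1000 * 9.81 * 27.2 * 141.3 / 1e6 = 37.7034 MW
eta = 33.2 / 37.7034 = 0.8806


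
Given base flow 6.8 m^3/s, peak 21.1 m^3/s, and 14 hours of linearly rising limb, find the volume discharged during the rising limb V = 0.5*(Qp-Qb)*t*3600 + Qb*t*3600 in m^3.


V = 0.5*(21.1 - 6.8)*14*3600 + 6.8*14*3600 = 703080.0000 m^3


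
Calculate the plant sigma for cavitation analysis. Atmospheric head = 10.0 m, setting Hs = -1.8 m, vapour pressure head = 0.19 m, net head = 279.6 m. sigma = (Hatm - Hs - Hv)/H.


sigma = (10.0 - (-1.8) - 0.19) / 279.6 = 0.0415


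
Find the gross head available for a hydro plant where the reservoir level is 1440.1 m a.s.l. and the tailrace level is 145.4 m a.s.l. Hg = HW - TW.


Hg = 1440.1 - 145.4 = 1294.7000 m


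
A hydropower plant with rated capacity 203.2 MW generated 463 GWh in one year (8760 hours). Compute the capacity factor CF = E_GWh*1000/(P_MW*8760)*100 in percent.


CF = 463 * 1000 / (203.2 * 8760) * 100 = 26.0108 %


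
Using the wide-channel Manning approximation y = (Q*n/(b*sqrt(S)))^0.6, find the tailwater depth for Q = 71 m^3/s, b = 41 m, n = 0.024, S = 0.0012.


y = (71 * 0.024 / (41 * 0.0012^0.5))^0.6 = 1.1155 m


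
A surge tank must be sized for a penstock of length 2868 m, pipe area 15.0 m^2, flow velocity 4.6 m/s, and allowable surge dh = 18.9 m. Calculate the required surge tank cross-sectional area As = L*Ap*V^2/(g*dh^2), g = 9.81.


As = 2868 * 15.0 * 4.6^2 / (9.81 * 18.9^2) = 259.7727 m^2


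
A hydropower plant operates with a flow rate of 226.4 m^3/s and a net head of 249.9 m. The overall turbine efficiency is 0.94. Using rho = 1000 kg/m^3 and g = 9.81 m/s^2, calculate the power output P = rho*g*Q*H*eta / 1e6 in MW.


P = 1000 * 9.81 * 226.4 * 249.9 * 0.94 / 1e6 = 521.7225 MW


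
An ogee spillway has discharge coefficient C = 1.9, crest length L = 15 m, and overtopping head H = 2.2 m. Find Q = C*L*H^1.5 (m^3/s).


Q = 1.9 * 15 * 2.2^1.5 = 92.9991 m^3/s


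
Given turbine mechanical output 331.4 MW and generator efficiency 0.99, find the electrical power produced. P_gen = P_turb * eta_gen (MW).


P_gen = 331.4 * 0.99 = 328.0860 MW


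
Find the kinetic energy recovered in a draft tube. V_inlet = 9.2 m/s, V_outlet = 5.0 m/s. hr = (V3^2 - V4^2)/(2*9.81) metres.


hr = (9.2^2 - 5.0^2) / (2*9.81) = 3.0398 m


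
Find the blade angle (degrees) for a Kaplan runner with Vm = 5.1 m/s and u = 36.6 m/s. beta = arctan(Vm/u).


beta = arctan(5.1 / 36.6) = 7.9328 degrees


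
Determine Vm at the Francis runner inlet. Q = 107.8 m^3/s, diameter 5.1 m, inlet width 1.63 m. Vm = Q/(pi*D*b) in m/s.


Vm = 107.8 / (pi * 5.1 * 1.63) = 4.1277 m/s


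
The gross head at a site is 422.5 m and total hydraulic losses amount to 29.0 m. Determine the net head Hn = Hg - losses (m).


Hn = 422.5 - 29.0 = 393.5000 m


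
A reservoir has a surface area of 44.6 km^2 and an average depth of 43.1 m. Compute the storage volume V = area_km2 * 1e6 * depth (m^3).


V = 44.6 * 1e6 * 43.1 = 1.9223e+09 m^3


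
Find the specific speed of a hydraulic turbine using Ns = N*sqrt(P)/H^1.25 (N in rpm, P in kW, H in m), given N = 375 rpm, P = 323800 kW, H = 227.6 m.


Ns = 375 * 323800^0.5 / 227.6^1.25 = 241.3817


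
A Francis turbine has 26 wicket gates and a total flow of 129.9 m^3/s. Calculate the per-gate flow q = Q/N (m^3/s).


q = 129.9 / 26 = 4.9962 m^3/s


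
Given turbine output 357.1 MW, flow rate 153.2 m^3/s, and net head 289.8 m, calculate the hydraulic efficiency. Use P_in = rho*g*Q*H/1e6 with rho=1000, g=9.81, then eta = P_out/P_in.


P_in = 1000 * 9.81 * 153.2 * 289.8 / 1e6 = 435.5381 MW
eta = 357.1 / 435.5381 = 0.8199


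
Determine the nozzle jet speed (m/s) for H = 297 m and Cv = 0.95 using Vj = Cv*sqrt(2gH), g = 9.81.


Vj = 0.95 * sqrt(2*9.81*297) = 72.5189 m/s


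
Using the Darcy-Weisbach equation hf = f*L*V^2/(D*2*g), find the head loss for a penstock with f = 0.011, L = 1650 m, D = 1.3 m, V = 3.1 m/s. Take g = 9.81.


hf = 0.011 * 1650 * 3.1^2 / (1.3 * 2 * 9.81) = 6.8384 m


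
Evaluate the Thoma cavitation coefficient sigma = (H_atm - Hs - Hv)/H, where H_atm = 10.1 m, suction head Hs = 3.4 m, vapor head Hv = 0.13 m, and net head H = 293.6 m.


sigma = (10.1 - 3.4 - 0.13) / 293.6 = 0.0224


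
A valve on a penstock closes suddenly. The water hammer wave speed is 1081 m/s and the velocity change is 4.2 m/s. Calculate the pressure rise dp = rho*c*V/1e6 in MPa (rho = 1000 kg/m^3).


dp = 1000 * 1081 * 4.2 / 1e6 = 4.5402 MPa


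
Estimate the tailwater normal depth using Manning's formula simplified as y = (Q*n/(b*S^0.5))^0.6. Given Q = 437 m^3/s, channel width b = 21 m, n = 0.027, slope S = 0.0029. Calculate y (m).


y = (437 * 0.027 / (21 * 0.0029^0.5))^0.6 = 4.0837 m


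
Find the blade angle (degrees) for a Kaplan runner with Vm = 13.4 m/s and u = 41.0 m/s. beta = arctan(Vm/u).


beta = arctan(13.4 / 41.0) = 18.0989 degrees
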